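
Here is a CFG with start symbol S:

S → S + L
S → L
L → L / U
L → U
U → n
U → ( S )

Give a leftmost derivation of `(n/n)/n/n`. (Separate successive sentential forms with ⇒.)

S ⇒ L   [S → L]
L ⇒ L/U   [L → L / U]
L/U ⇒ L/U/U   [L → L / U]
L/U/U ⇒ U/U/U   [L → U]
U/U/U ⇒ (S)/U/U   [U → ( S )]
(S)/U/U ⇒ (L)/U/U   [S → L]
(L)/U/U ⇒ (L/U)/U/U   [L → L / U]
(L/U)/U/U ⇒ (U/U)/U/U   [L → U]
(U/U)/U/U ⇒ (n/U)/U/U   [U → n]
(n/U)/U/U ⇒ (n/n)/U/U   [U → n]
(n/n)/U/U ⇒ (n/n)/n/U   [U → n]
(n/n)/n/U ⇒ (n/n)/n/n   [U → n]

S⇒L⇒L/U⇒L/U/U⇒U/U/U⇒(S)/U/U⇒(L)/U/U⇒(L/U)/U/U⇒(U/U)/U/U⇒(n/U)/U/U⇒(n/n)/U/U⇒(n/n)/n/U⇒(n/n)/n/n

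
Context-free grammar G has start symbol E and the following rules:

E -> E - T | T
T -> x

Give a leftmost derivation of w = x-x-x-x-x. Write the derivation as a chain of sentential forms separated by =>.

E => E-T => E-T-T => E-T-T-T => E-T-T-T-T => T-T-T-T-T => x-T-T-T-T => x-x-T-T-T => x-x-x-T-T => x-x-x-x-T => x-x-x-x-x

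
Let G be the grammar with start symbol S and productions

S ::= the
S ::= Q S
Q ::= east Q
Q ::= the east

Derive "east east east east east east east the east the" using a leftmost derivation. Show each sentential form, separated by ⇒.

S ⇒ Q S ⇒ east Q S ⇒ east east Q S ⇒ east east east Q S ⇒ east east east east Q S ⇒ east east east east east Q S ⇒ east east east east east east Q S ⇒ east east east east east east east Q S ⇒ east east east east east east east the east S ⇒ east east east east east east east the east the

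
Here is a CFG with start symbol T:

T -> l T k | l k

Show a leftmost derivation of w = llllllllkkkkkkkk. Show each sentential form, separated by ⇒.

T⇒lTk⇒llTkk⇒lllTkkk⇒llllTkkkk⇒lllllTkkkkk⇒llllllTkkkkkk⇒lllllllTkkkkkkk⇒llllllllkkkkkkkk

T ⇒ lTk   [T -> l T k]
lTk ⇒ llTkk   [T -> l T k]
llTkk ⇒ lllTkkk   [T -> l T k]
lllTkkk ⇒ llllTkkkk   [T -> l T k]
llllTkkkk ⇒ lllllTkkkkk   [T -> l T k]
lllllTkkkkk ⇒ llllllTkkkkkk   [T -> l T k]
llllllTkkkkkk ⇒ lllllllTkkkkkkk   [T -> l T k]
lllllllTkkkkkkk ⇒ llllllllkkkkkkkk   [T -> l k]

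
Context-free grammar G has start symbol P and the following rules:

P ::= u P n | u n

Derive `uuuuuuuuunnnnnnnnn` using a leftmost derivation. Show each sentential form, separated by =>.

P => uPn => uuPnn => uuuPnnn => uuuuPnnnn => uuuuuPnnnnn => uuuuuuPnnnnnn => uuuuuuuPnnnnnnn => uuuuuuuuPnnnnnnnn => uuuuuuuuunnnnnnnnn

P => uPn   [P ::= u P n]
uPn => uuPnn   [P ::= u P n]
uuPnn => uuuPnnn   [P ::= u P n]
uuuPnnn => uuuuPnnnn   [P ::= u P n]
uuuuPnnnn => uuuuuPnnnnn   [P ::= u P n]
uuuuuPnnnnn => uuuuuuPnnnnnn   [P ::= u P n]
uuuuuuPnnnnnn => uuuuuuuPnnnnnnn   [P ::= u P n]
uuuuuuuPnnnnnnn => uuuuuuuuPnnnnnnnn   [P ::= u P n]
uuuuuuuuPnnnnnnnn => uuuuuuuuunnnnnnnnn   [P ::= u n]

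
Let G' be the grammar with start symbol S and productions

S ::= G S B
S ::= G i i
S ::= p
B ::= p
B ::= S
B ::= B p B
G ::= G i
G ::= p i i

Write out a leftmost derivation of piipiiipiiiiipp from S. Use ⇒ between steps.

S ⇒ GSB ⇒ piiSB ⇒ piiGSBB ⇒ piiGiSBB ⇒ piipiiiSBB ⇒ piipiiiGiiBB ⇒ piipiiiGiiiBB ⇒ piipiiipiiiiiBB ⇒ piipiiipiiiiipB ⇒ piipiiipiiiiipp

S ⇒ GSB   [S ::= G S B]
GSB ⇒ piiSB   [G ::= p i i]
piiSB ⇒ piiGSBB   [S ::= G S B]
piiGSBB ⇒ piiGiSBB   [G ::= G i]
piiGiSBB ⇒ piipiiiSBB   [G ::= p i i]
piipiiiSBB ⇒ piipiiiGiiBB   [S ::= G i i]
piipiiiGiiBB ⇒ piipiiiGiiiBB   [G ::= G i]
piipiiiGiiiBB ⇒ piipiiipiiiiiBB   [G ::= p i i]
piipiiipiiiiiBB ⇒ piipiiipiiiiipB   [B ::= p]
piipiiipiiiiipB ⇒ piipiiipiiiiipp   [B ::= p]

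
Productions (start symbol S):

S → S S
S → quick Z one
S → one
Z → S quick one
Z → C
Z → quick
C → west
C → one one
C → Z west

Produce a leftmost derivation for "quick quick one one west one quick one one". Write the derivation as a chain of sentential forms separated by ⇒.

S ⇒ quick Z one ⇒ quick S quick one one ⇒ quick quick Z one quick one one ⇒ quick quick C one quick one one ⇒ quick quick Z west one quick one one ⇒ quick quick C west one quick one one ⇒ quick quick one one west one quick one one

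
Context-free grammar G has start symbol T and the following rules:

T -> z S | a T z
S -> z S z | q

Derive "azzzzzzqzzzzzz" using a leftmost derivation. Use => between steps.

T => aTz   [T -> a T z]
aTz => azSz   [T -> z S]
azSz => azzSzz   [S -> z S z]
azzSzz => azzzSzzz   [S -> z S z]
azzzSzzz => azzzzSzzzz   [S -> z S z]
azzzzSzzzz => azzzzzSzzzzz   [S -> z S z]
azzzzzSzzzzz => azzzzzzSzzzzzz   [S -> z S z]
azzzzzzSzzzzzz => azzzzzzqzzzzzz   [S -> q]

T => aTz => azSz => azzSzz => azzzSzzz => azzzzSzzzz => azzzzzSzzzzz => azzzzzzSzzzzzz => azzzzzzqzzzzzz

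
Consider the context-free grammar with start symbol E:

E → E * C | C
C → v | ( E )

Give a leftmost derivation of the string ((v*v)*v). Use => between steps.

E => C => (E) => (E*C) => (C*C) => ((E)*C) => ((E*C)*C) => ((C*C)*C) => ((v*C)*C) => ((v*v)*C) => ((v*v)*v)

E => C   [E → C]
C => (E)   [C → ( E )]
(E) => (E*C)   [E → E * C]
(E*C) => (C*C)   [E → C]
(C*C) => ((E)*C)   [C → ( E )]
((E)*C) => ((E*C)*C)   [E → E * C]
((E*C)*C) => ((C*C)*C)   [E → C]
((C*C)*C) => ((v*C)*C)   [C → v]
((v*C)*C) => ((v*v)*C)   [C → v]
((v*v)*C) => ((v*v)*v)   [C → v]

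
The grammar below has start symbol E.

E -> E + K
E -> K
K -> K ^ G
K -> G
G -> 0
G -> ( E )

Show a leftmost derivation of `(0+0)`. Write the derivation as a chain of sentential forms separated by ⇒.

E⇒K⇒G⇒(E)⇒(E+K)⇒(K+K)⇒(G+K)⇒(0+K)⇒(0+G)⇒(0+0)

E ⇒ K   [E -> K]
K ⇒ G   [K -> G]
G ⇒ (E)   [G -> ( E )]
(E) ⇒ (E+K)   [E -> E + K]
(E+K) ⇒ (K+K)   [E -> K]
(K+K) ⇒ (G+K)   [K -> G]
(G+K) ⇒ (0+K)   [G -> 0]
(0+K) ⇒ (0+G)   [K -> G]
(0+G) ⇒ (0+0)   [G -> 0]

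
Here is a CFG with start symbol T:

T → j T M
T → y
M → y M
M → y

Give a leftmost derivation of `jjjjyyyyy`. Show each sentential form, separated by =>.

T => jTM => jjTMM => jjjTMMM => jjjjTMMMM => jjjjyMMMM => jjjjyyMMM => jjjjyyyMM => jjjjyyyyM => jjjjyyyyy

T => jTM   [T → j T M]
jTM => jjTMM   [T → j T M]
jjTMM => jjjTMMM   [T → j T M]
jjjTMMM => jjjjTMMMM   [T → j T M]
jjjjTMMMM => jjjjyMMMM   [T → y]
jjjjyMMMM => jjjjyyMMM   [M → y]
jjjjyyMMM => jjjjyyyMM   [M → y]
jjjjyyyMM => jjjjyyyyM   [M → y]
jjjjyyyyM => jjjjyyyyy   [M → y]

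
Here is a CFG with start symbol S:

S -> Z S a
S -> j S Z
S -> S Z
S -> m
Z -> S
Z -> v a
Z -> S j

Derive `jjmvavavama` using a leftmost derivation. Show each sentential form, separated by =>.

S => ZSa   [S -> Z S a]
ZSa => SSa   [Z -> S]
SSa => jSZSa   [S -> j S Z]
jSZSa => jjSZZSa   [S -> j S Z]
jjSZZSa => jjSZZZSa   [S -> S Z]
jjSZZZSa => jjmZZZSa   [S -> m]
jjmZZZSa => jjmvaZZSa   [Z -> v a]
jjmvaZZSa => jjmvavaZSa   [Z -> v a]
jjmvavaZSa => jjmvavavaSa   [Z -> v a]
jjmvavavaSa => jjmvavavama   [S -> m]

S => ZSa => SSa => jSZSa => jjSZZSa => jjSZZZSa => jjmZZZSa => jjmvaZZSa => jjmvavaZSa => jjmvavavaSa => jjmvavavama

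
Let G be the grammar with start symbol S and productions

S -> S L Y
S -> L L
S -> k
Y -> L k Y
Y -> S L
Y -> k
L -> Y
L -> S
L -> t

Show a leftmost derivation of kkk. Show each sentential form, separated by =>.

S => LL   [S -> L L]
LL => YL   [L -> Y]
YL => kL   [Y -> k]
kL => kY   [L -> Y]
kY => kSL   [Y -> S L]
kSL => kkL   [S -> k]
kkL => kkS   [L -> S]
kkS => kkk   [S -> k]

S => LL => YL => kL => kY => kSL => kkL => kkS => kkk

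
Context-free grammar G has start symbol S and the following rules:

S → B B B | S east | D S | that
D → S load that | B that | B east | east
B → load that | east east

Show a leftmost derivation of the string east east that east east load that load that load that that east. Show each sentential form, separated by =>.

S => S east => D S east => B that S east => east east that S east => east east that D S east => east east that S load that S east => east east that B B B load that S east => east east that east east B B load that S east => east east that east east load that B load that S east => east east that east east load that load that load that S east => east east that east east load that load that load that that east

S => S east   [S → S east]
S east => D S east   [S → D S]
D S east => B that S east   [D → B that]
B that S east => east east that S east   [B → east east]
east east that S east => east east that D S east   [S → D S]
east east that D S east => east east that S load that S east   [D → S load that]
east east that S load that S east => east east that B B B load that S east   [S → B B B]
east east that B B B load that S east => east east that east east B B load that S east   [B → east east]
east east that east east B B load that S east => east east that east east load that B load that S east   [B → load that]
east east that east east load that B load that S east => east east that east east load that load that load that S east   [B → load that]
east east that east east load that load that load that S east => east east that east east load that load that load that that east   [S → that]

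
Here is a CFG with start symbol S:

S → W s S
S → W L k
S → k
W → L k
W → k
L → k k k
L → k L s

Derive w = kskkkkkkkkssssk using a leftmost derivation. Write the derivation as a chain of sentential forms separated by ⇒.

S ⇒ WsS ⇒ ksS ⇒ ksWLk ⇒ kskLk ⇒ kskkLsk ⇒ kskkkLssk ⇒ kskkkkLsssk ⇒ kskkkkkLssssk ⇒ kskkkkkkkkssssk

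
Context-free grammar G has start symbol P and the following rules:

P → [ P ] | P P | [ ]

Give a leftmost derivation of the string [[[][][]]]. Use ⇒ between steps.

P ⇒ [P] ⇒ [[P]] ⇒ [[PP]] ⇒ [[PPP]] ⇒ [[[]PP]] ⇒ [[[][]P]] ⇒ [[[][][]]]

P ⇒ [P]   [P → [ P ]]
[P] ⇒ [[P]]   [P → [ P ]]
[[P]] ⇒ [[PP]]   [P → P P]
[[PP]] ⇒ [[PPP]]   [P → P P]
[[PPP]] ⇒ [[[]PP]]   [P → [ ]]
[[[]PP]] ⇒ [[[][]P]]   [P → [ ]]
[[[][]P]] ⇒ [[[][][]]]   [P → [ ]]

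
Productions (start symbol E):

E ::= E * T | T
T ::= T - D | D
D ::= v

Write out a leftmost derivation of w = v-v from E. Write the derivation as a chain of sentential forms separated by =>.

E => T => T-D => D-D => v-D => v-v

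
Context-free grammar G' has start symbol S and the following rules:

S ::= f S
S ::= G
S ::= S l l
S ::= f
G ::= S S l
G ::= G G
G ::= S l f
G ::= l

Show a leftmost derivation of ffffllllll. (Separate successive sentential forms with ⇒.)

S⇒Sll⇒fSll⇒fSllll⇒ffSllll⇒fffSllll⇒fffSllllll⇒ffffllllll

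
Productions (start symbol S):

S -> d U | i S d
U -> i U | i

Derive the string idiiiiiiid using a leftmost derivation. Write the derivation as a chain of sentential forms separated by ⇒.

S ⇒ iSd ⇒ idUd ⇒ idiUd ⇒ idiiUd ⇒ idiiiUd ⇒ idiiiiUd ⇒ idiiiiiUd ⇒ idiiiiiiUd ⇒ idiiiiiiid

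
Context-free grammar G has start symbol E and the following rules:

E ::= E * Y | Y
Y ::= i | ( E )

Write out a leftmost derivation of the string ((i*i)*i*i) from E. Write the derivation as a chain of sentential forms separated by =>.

E => Y => (E) => (E*Y) => (E*Y*Y) => (Y*Y*Y) => ((E)*Y*Y) => ((E*Y)*Y*Y) => ((Y*Y)*Y*Y) => ((i*Y)*Y*Y) => ((i*i)*Y*Y) => ((i*i)*i*Y) => ((i*i)*i*i)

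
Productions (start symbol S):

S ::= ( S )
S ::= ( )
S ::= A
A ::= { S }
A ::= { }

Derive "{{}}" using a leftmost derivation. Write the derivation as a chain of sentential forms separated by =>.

S => A => {S} => {A} => {{}}

S => A   [S ::= A]
A => {S}   [A ::= { S }]
{S} => {A}   [S ::= A]
{A} => {{}}   [A ::= { }]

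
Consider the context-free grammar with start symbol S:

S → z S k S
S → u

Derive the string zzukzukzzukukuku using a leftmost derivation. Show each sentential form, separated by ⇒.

S ⇒ zSkS   [S → z S k S]
zSkS ⇒ zzSkSkS   [S → z S k S]
zzSkSkS ⇒ zzukSkS   [S → u]
zzukSkS ⇒ zzukzSkSkS   [S → z S k S]
zzukzSkSkS ⇒ zzukzukSkS   [S → u]
zzukzukSkS ⇒ zzukzukzSkSkS   [S → z S k S]
zzukzukzSkSkS ⇒ zzukzukzzSkSkSkS   [S → z S k S]
zzukzukzzSkSkSkS ⇒ zzukzukzzukSkSkS   [S → u]
zzukzukzzukSkSkS ⇒ zzukzukzzukukSkS   [S → u]
zzukzukzzukukSkS ⇒ zzukzukzzukukukS   [S → u]
zzukzukzzukukukS ⇒ zzukzukzzukukuku   [S → u]

S⇒zSkS⇒zzSkSkS⇒zzukSkS⇒zzukzSkSkS⇒zzukzukSkS⇒zzukzukzSkSkS⇒zzukzukzzSkSkSkS⇒zzukzukzzukSkSkS⇒zzukzukzzukukSkS⇒zzukzukzzukukukS⇒zzukzukzzukukuku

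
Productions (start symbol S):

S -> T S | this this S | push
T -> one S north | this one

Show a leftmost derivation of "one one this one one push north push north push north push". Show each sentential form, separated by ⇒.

S ⇒ T S ⇒ one S north S ⇒ one T S north S ⇒ one one S north S north S ⇒ one one T S north S north S ⇒ one one this one S north S north S ⇒ one one this one T S north S north S ⇒ one one this one one S north S north S north S ⇒ one one this one one push north S north S north S ⇒ one one this one one push north push north S north S ⇒ one one this one one push north push north push north S ⇒ one one this one one push north push north push north push

S ⇒ T S   [S -> T S]
T S ⇒ one S north S   [T -> one S north]
one S north S ⇒ one T S north S   [S -> T S]
one T S north S ⇒ one one S north S north S   [T -> one S north]
one one S north S north S ⇒ one one T S north S north S   [S -> T S]
one one T S north S north S ⇒ one one this one S north S north S   [T -> this one]
one one this one S north S north S ⇒ one one this one T S north S north S   [S -> T S]
one one this one T S north S north S ⇒ one one this one one S north S north S north S   [T -> one S north]
one one this one one S north S north S north S ⇒ one one this one one push north S north S north S   [S -> push]
one one this one one push north S north S north S ⇒ one one this one one push north push north S north S   [S -> push]
one one this one one push north push north S north S ⇒ one one this one one push north push north push north S   [S -> push]
one one this one one push north push north push north S ⇒ one one this one one push north push north push north push   [S -> push]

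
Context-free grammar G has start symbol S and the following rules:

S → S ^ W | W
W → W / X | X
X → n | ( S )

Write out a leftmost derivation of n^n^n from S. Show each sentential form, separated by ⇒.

S ⇒ S^W ⇒ S^W^W ⇒ W^W^W ⇒ X^W^W ⇒ n^W^W ⇒ n^X^W ⇒ n^n^W ⇒ n^n^X ⇒ n^n^n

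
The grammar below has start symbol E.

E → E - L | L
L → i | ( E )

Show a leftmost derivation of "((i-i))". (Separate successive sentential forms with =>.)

E => L => (E) => (L) => ((E)) => ((E-L)) => ((L-L)) => ((i-L)) => ((i-i))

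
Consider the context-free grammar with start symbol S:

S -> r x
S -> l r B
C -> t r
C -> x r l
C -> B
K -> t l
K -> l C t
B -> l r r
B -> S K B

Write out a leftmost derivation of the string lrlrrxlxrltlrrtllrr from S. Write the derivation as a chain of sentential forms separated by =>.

S => lrB => lrSKB => lrlrBKB => lrlrSKBKB => lrlrrxKBKB => lrlrrxlCtBKB => lrlrrxlxrltBKB => lrlrrxlxrltlrrKB => lrlrrxlxrltlrrtlB => lrlrrxlxrltlrrtllrr

S => lrB   [S -> l r B]
lrB => lrSKB   [B -> S K B]
lrSKB => lrlrBKB   [S -> l r B]
lrlrBKB => lrlrSKBKB   [B -> S K B]
lrlrSKBKB => lrlrrxKBKB   [S -> r x]
lrlrrxKBKB => lrlrrxlCtBKB   [K -> l C t]
lrlrrxlCtBKB => lrlrrxlxrltBKB   [C -> x r l]
lrlrrxlxrltBKB => lrlrrxlxrltlrrKB   [B -> l r r]
lrlrrxlxrltlrrKB => lrlrrxlxrltlrrtlB   [K -> t l]
lrlrrxlxrltlrrtlB => lrlrrxlxrltlrrtllrr   [B -> l r r]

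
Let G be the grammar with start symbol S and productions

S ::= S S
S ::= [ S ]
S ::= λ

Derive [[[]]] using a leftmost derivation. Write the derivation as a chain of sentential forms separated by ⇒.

S⇒SS⇒SSS⇒SSSS⇒[S]SSS⇒[[S]]SSS⇒[[[S]]]SSS⇒[[[]]]SSS⇒[[[]]]SS⇒[[[]]]S⇒[[[]]]

S ⇒ SS   [S ::= S S]
SS ⇒ SSS   [S ::= S S]
SSS ⇒ SSSS   [S ::= S S]
SSSS ⇒ [S]SSS   [S ::= [ S ]]
[S]SSS ⇒ [[S]]SSS   [S ::= [ S ]]
[[S]]SSS ⇒ [[[S]]]SSS   [S ::= [ S ]]
[[[S]]]SSS ⇒ [[[]]]SSS   [S ::= λ]
[[[]]]SSS ⇒ [[[]]]SS   [S ::= λ]
[[[]]]SS ⇒ [[[]]]S   [S ::= λ]
[[[]]]S ⇒ [[[]]]   [S ::= λ]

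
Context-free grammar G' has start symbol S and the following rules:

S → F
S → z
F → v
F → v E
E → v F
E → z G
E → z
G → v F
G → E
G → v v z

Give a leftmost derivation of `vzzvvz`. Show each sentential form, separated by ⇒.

S ⇒ F ⇒ vE ⇒ vzG ⇒ vzE ⇒ vzzG ⇒ vzzE ⇒ vzzvF ⇒ vzzvvE ⇒ vzzvvz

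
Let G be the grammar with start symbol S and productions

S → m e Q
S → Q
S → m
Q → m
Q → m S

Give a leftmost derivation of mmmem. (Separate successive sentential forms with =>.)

S => Q => mS => mQ => mmS => mmmeQ => mmmem

S => Q   [S → Q]
Q => mS   [Q → m S]
mS => mQ   [S → Q]
mQ => mmS   [Q → m S]
mmS => mmmeQ   [S → m e Q]
mmmeQ => mmmem   [Q → m]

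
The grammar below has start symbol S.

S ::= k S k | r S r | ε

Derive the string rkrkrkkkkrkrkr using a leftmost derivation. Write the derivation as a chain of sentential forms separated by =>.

S => rSr   [S ::= r S r]
rSr => rkSkr   [S ::= k S k]
rkSkr => rkrSrkr   [S ::= r S r]
rkrSrkr => rkrkSkrkr   [S ::= k S k]
rkrkSkrkr => rkrkrSrkrkr   [S ::= r S r]
rkrkrSrkrkr => rkrkrkSkrkrkr   [S ::= k S k]
rkrkrkSkrkrkr => rkrkrkkSkkrkrkr   [S ::= k S k]
rkrkrkkSkkrkrkr => rkrkrkkkkrkrkr   [S ::= ε]

S => rSr => rkSkr => rkrSrkr => rkrkSkrkr => rkrkrSrkrkr => rkrkrkSkrkrkr => rkrkrkkSkkrkrkr => rkrkrkkkkrkrkr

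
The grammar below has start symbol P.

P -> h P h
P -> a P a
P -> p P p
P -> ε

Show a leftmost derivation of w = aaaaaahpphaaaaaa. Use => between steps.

P => aPa => aaPaa => aaaPaaa => aaaaPaaaa => aaaaaPaaaaa => aaaaaaPaaaaaa => aaaaaahPhaaaaaa => aaaaaahpPphaaaaaa => aaaaaahpphaaaaaa

P => aPa   [P -> a P a]
aPa => aaPaa   [P -> a P a]
aaPaa => aaaPaaa   [P -> a P a]
aaaPaaa => aaaaPaaaa   [P -> a P a]
aaaaPaaaa => aaaaaPaaaaa   [P -> a P a]
aaaaaPaaaaa => aaaaaaPaaaaaa   [P -> a P a]
aaaaaaPaaaaaa => aaaaaahPhaaaaaa   [P -> h P h]
aaaaaahPhaaaaaa => aaaaaahpPphaaaaaa   [P -> p P p]
aaaaaahpPphaaaaaa => aaaaaahpphaaaaaa   [P -> ε]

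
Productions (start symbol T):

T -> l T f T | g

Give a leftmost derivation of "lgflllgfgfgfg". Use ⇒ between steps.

T ⇒ lTfT   [T -> l T f T]
lTfT ⇒ lgfT   [T -> g]
lgfT ⇒ lgflTfT   [T -> l T f T]
lgflTfT ⇒ lgfllTfTfT   [T -> l T f T]
lgfllTfTfT ⇒ lgflllTfTfTfT   [T -> l T f T]
lgflllTfTfTfT ⇒ lgflllgfTfTfT   [T -> g]
lgflllgfTfTfT ⇒ lgflllgfgfTfT   [T -> g]
lgflllgfgfTfT ⇒ lgflllgfgfgfT   [T -> g]
lgflllgfgfgfT ⇒ lgflllgfgfgfg   [T -> g]

T ⇒ lTfT ⇒ lgfT ⇒ lgflTfT ⇒ lgfllTfTfT ⇒ lgflllTfTfTfT ⇒ lgflllgfTfTfT ⇒ lgflllgfgfTfT ⇒ lgflllgfgfgfT ⇒ lgflllgfgfgfg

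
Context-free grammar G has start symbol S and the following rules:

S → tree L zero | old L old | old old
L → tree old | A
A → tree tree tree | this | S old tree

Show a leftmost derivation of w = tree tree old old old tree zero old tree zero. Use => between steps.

S => tree L zero => tree A zero => tree S old tree zero => tree tree L zero old tree zero => tree tree A zero old tree zero => tree tree S old tree zero old tree zero => tree tree old old old tree zero old tree zero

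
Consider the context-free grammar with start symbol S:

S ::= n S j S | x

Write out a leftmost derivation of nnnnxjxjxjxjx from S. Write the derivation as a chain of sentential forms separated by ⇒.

S ⇒ nSjS   [S ::= n S j S]
nSjS ⇒ nnSjSjS   [S ::= n S j S]
nnSjSjS ⇒ nnnSjSjSjS   [S ::= n S j S]
nnnSjSjSjS ⇒ nnnnSjSjSjSjS   [S ::= n S j S]
nnnnSjSjSjSjS ⇒ nnnnxjSjSjSjS   [S ::= x]
nnnnxjSjSjSjS ⇒ nnnnxjxjSjSjS   [S ::= x]
nnnnxjxjSjSjS ⇒ nnnnxjxjxjSjS   [S ::= x]
nnnnxjxjxjSjS ⇒ nnnnxjxjxjxjS   [S ::= x]
nnnnxjxjxjxjS ⇒ nnnnxjxjxjxjx   [S ::= x]

S ⇒ nSjS ⇒ nnSjSjS ⇒ nnnSjSjSjS ⇒ nnnnSjSjSjSjS ⇒ nnnnxjSjSjSjS ⇒ nnnnxjxjSjSjS ⇒ nnnnxjxjxjSjS ⇒ nnnnxjxjxjxjS ⇒ nnnnxjxjxjxjx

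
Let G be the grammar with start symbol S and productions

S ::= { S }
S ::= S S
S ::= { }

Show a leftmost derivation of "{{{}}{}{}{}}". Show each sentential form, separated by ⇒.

S ⇒ {S}   [S ::= { S }]
{S} ⇒ {SS}   [S ::= S S]
{SS} ⇒ {SSS}   [S ::= S S]
{SSS} ⇒ {SSSS}   [S ::= S S]
{SSSS} ⇒ {{S}SSS}   [S ::= { S }]
{{S}SSS} ⇒ {{{}}SSS}   [S ::= { }]
{{{}}SSS} ⇒ {{{}}{}SS}   [S ::= { }]
{{{}}{}SS} ⇒ {{{}}{}{}S}   [S ::= { }]
{{{}}{}{}S} ⇒ {{{}}{}{}{}}   [S ::= { }]

S ⇒ {S} ⇒ {SS} ⇒ {SSS} ⇒ {SSSS} ⇒ {{S}SSS} ⇒ {{{}}SSS} ⇒ {{{}}{}SS} ⇒ {{{}}{}{}S} ⇒ {{{}}{}{}{}}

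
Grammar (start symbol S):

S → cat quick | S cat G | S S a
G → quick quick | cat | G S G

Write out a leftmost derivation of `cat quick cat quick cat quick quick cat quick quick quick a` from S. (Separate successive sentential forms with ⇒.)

S ⇒ S S a ⇒ cat quick S a ⇒ cat quick S cat G a ⇒ cat quick cat quick cat G a ⇒ cat quick cat quick cat G S G a ⇒ cat quick cat quick cat quick quick S G a ⇒ cat quick cat quick cat quick quick cat quick G a ⇒ cat quick cat quick cat quick quick cat quick quick quick a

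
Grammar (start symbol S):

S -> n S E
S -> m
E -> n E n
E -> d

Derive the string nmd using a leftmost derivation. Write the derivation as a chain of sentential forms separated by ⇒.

S ⇒ nSE   [S -> n S E]
nSE ⇒ nmE   [S -> m]
nmE ⇒ nmd   [E -> d]

S ⇒ nSE ⇒ nmE ⇒ nmd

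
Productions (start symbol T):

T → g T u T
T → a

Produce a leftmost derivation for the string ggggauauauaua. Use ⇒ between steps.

T ⇒ gTuT ⇒ ggTuTuT ⇒ gggTuTuTuT ⇒ ggggTuTuTuTuT ⇒ ggggauTuTuTuT ⇒ ggggauauTuTuT ⇒ ggggauauauTuT ⇒ ggggauauauauT ⇒ ggggauauauaua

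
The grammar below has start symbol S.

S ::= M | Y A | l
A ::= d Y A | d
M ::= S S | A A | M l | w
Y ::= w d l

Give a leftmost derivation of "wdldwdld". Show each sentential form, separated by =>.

S => YA => wdlA => wdldYA => wdldwdlA => wdldwdld

S => YA   [S ::= Y A]
YA => wdlA   [Y ::= w d l]
wdlA => wdldYA   [A ::= d Y A]
wdldYA => wdldwdlA   [Y ::= w d l]
wdldwdlA => wdldwdld   [A ::= d]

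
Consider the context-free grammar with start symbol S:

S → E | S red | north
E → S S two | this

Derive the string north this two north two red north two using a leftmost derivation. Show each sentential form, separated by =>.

S => E   [S → E]
E => S S two   [E → S S two]
S S two => S red S two   [S → S red]
S red S two => E red S two   [S → E]
E red S two => S S two red S two   [E → S S two]
S S two red S two => E S two red S two   [S → E]
E S two red S two => S S two S two red S two   [E → S S two]
S S two S two red S two => north S two S two red S two   [S → north]
north S two S two red S two => north E two S two red S two   [S → E]
north E two S two red S two => north this two S two red S two   [E → this]
north this two S two red S two => north this two north two red S two   [S → north]
north this two north two red S two => north this two north two red north two   [S → north]

S => E => S S two => S red S two => E red S two => S S two red S two => E S two red S two => S S two S two red S two => north S two S two red S two => north E two S two red S two => north this two S two red S two => north this two north two red S two => north this two north two red north two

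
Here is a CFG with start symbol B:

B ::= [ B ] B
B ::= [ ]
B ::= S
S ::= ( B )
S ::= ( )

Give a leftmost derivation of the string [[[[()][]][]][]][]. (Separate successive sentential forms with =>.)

B => [B]B => [[B]B]B => [[[B]B]B]B => [[[[B]B]B]B]B => [[[[S]B]B]B]B => [[[[()]B]B]B]B => [[[[()][]]B]B]B => [[[[()][]][]]B]B => [[[[()][]][]][]]B => [[[[()][]][]][]][]

B => [B]B   [B ::= [ B ] B]
[B]B => [[B]B]B   [B ::= [ B ] B]
[[B]B]B => [[[B]B]B]B   [B ::= [ B ] B]
[[[B]B]B]B => [[[[B]B]B]B]B   [B ::= [ B ] B]
[[[[B]B]B]B]B => [[[[S]B]B]B]B   [B ::= S]
[[[[S]B]B]B]B => [[[[()]B]B]B]B   [S ::= ( )]
[[[[()]B]B]B]B => [[[[()][]]B]B]B   [B ::= [ ]]
[[[[()][]]B]B]B => [[[[()][]][]]B]B   [B ::= [ ]]
[[[[()][]][]]B]B => [[[[()][]][]][]]B   [B ::= [ ]]
[[[[()][]][]][]]B => [[[[()][]][]][]][]   [B ::= [ ]]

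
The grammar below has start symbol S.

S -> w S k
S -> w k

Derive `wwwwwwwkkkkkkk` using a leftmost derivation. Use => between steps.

S => wSk => wwSkk => wwwSkkk => wwwwSkkkk => wwwwwSkkkkk => wwwwwwSkkkkkk => wwwwwwwkkkkkkk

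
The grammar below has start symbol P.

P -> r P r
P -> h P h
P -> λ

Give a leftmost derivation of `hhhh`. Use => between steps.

P => hPh => hhPhh => hhhh

P => hPh   [P -> h P h]
hPh => hhPhh   [P -> h P h]
hhPhh => hhhh   [P -> λ]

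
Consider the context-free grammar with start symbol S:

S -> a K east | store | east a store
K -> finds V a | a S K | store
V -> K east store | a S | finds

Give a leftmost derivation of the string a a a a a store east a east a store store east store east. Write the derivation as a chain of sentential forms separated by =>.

S => a K east   [S -> a K east]
a K east => a a S K east   [K -> a S K]
a a S K east => a a a K east K east   [S -> a K east]
a a a K east K east => a a a a S K east K east   [K -> a S K]
a a a a S K east K east => a a a a a K east K east K east   [S -> a K east]
a a a a a K east K east K east => a a a a a store east K east K east   [K -> store]
a a a a a store east K east K east => a a a a a store east a S K east K east   [K -> a S K]
a a a a a store east a S K east K east => a a a a a store east a east a store K east K east   [S -> east a store]
a a a a a store east a east a store K east K east => a a a a a store east a east a store store east K east   [K -> store]
a a a a a store east a east a store store east K east => a a a a a store east a east a store store east store east   [K -> store]

S => a K east => a a S K east => a a a K east K east => a a a a S K east K east => a a a a a K east K east K east => a a a a a store east K east K east => a a a a a store east a S K east K east => a a a a a store east a east a store K east K east => a a a a a store east a east a store store east K east => a a a a a store east a east a store store east store east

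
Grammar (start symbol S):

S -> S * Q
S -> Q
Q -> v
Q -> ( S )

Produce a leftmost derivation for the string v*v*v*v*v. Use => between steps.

S => S*Q => S*Q*Q => S*Q*Q*Q => S*Q*Q*Q*Q => Q*Q*Q*Q*Q => v*Q*Q*Q*Q => v*v*Q*Q*Q => v*v*v*Q*Q => v*v*v*v*Q => v*v*v*v*v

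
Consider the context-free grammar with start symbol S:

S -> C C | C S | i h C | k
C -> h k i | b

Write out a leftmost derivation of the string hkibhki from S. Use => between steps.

S=>CS=>hkiS=>hkiCC=>hkibC=>hkibhki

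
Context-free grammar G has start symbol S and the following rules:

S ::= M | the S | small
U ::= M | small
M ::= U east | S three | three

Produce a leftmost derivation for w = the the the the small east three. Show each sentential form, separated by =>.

S => the S => the the S => the the the S => the the the the S => the the the the M => the the the the S three => the the the the M three => the the the the U east three => the the the the small east three

S => the S   [S ::= the S]
the S => the the S   [S ::= the S]
the the S => the the the S   [S ::= the S]
the the the S => the the the the S   [S ::= the S]
the the the the S => the the the the M   [S ::= M]
the the the the M => the the the the S three   [M ::= S three]
the the the the S three => the the the the M three   [S ::= M]
the the the the M three => the the the the U east three   [M ::= U east]
the the the the U east three => the the the the small east three   [U ::= small]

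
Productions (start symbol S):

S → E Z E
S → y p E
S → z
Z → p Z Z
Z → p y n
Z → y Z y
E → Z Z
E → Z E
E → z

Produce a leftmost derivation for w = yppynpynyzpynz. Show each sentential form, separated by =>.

S=>EZE=>ZEZE=>yZyEZE=>ypZZyEZE=>yppynZyEZE=>yppynpynyEZE=>yppynpynyzZE=>yppynpynyzpynE=>yppynpynyzpynz

S => EZE   [S → E Z E]
EZE => ZEZE   [E → Z E]
ZEZE => yZyEZE   [Z → y Z y]
yZyEZE => ypZZyEZE   [Z → p Z Z]
ypZZyEZE => yppynZyEZE   [Z → p y n]
yppynZyEZE => yppynpynyEZE   [Z → p y n]
yppynpynyEZE => yppynpynyzZE   [E → z]
yppynpynyzZE => yppynpynyzpynE   [Z → p y n]
yppynpynyzpynE => yppynpynyzpynz   [E → z]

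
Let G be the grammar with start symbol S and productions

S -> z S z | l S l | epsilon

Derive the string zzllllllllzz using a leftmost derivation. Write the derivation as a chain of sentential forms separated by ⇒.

S⇒zSz⇒zzSzz⇒zzlSlzz⇒zzllSllzz⇒zzlllSlllzz⇒zzllllSllllzz⇒zzllllllllzz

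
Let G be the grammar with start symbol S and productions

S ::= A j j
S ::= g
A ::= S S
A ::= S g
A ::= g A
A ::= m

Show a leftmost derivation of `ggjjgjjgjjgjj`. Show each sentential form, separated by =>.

S => Ajj => SSjj => AjjSjj => SSjjSjj => AjjSjjSjj => SgjjSjjSjj => AjjgjjSjjSjj => SSjjgjjSjjSjj => gSjjgjjSjjSjj => ggjjgjjSjjSjj => ggjjgjjgjjSjj => ggjjgjjgjjgjj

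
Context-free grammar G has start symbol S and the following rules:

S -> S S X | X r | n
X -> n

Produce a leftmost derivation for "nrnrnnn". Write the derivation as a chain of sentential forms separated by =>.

S=>SSX=>SSXSX=>XrSXSX=>nrSXSX=>nrXrXSX=>nrnrXSX=>nrnrnSX=>nrnrnnX=>nrnrnnn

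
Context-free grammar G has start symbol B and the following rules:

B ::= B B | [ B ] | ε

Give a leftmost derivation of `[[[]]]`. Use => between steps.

B => [B]   [B ::= [ B ]]
[B] => [BB]   [B ::= B B]
[BB] => [[B]B]   [B ::= [ B ]]
[[B]B] => [[[B]]B]   [B ::= [ B ]]
[[[B]]B] => [[[]]B]   [B ::= ε]
[[[]]B] => [[[]]]   [B ::= ε]

B => [B] => [BB] => [[B]B] => [[[B]]B] => [[[]]B] => [[[]]]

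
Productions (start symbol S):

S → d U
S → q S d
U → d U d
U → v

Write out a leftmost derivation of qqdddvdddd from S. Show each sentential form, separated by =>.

S => qSd   [S → q S d]
qSd => qqSdd   [S → q S d]
qqSdd => qqdUdd   [S → d U]
qqdUdd => qqddUddd   [U → d U d]
qqddUddd => qqdddUdddd   [U → d U d]
qqdddUdddd => qqdddvdddd   [U → v]

S=>qSd=>qqSdd=>qqdUdd=>qqddUddd=>qqdddUdddd=>qqdddvdddd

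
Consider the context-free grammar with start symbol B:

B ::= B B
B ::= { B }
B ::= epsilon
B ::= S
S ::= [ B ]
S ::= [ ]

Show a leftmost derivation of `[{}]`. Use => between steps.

B => BB   [B ::= B B]
BB => SB   [B ::= S]
SB => [B]B   [S ::= [ B ]]
[B]B => [{B}]B   [B ::= { B }]
[{B}]B => [{}]B   [B ::= epsilon]
[{}]B => [{}]   [B ::= epsilon]

B=>BB=>SB=>[B]B=>[{B}]B=>[{}]B=>[{}]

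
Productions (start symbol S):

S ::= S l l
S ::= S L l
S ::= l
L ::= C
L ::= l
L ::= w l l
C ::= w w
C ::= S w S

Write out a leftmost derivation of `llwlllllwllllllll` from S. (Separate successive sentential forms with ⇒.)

S ⇒ Sll ⇒ SLlll ⇒ lLlll ⇒ lClll ⇒ lSwSlll ⇒ llwSlll ⇒ llwSLllll ⇒ llwSLlLllll ⇒ llwSllLlLllll ⇒ llwSLlllLlLllll ⇒ llwlLlllLlLllll ⇒ llwlllllLlLllll ⇒ llwlllllwlllLllll ⇒ llwlllllwllllllll

S ⇒ Sll   [S ::= S l l]
Sll ⇒ SLlll   [S ::= S L l]
SLlll ⇒ lLlll   [S ::= l]
lLlll ⇒ lClll   [L ::= C]
lClll ⇒ lSwSlll   [C ::= S w S]
lSwSlll ⇒ llwSlll   [S ::= l]
llwSlll ⇒ llwSLllll   [S ::= S L l]
llwSLllll ⇒ llwSLlLllll   [S ::= S L l]
llwSLlLllll ⇒ llwSllLlLllll   [S ::= S l l]
llwSllLlLllll ⇒ llwSLlllLlLllll   [S ::= S L l]
llwSLlllLlLllll ⇒ llwlLlllLlLllll   [S ::= l]
llwlLlllLlLllll ⇒ llwlllllLlLllll   [L ::= l]
llwlllllLlLllll ⇒ llwlllllwlllLllll   [L ::= w l l]
llwlllllwlllLllll ⇒ llwlllllwllllllll   [L ::= l]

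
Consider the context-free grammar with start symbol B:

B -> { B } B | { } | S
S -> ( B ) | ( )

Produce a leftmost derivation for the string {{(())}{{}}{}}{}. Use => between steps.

B => {B}B => {{B}B}B => {{S}B}B => {{(B)}B}B => {{(S)}B}B => {{(())}B}B => {{(())}{B}B}B => {{(())}{{}}B}B => {{(())}{{}}{}}B => {{(())}{{}}{}}{}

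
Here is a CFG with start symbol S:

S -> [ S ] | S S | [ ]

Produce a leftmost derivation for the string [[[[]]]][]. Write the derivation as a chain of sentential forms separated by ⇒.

S ⇒ SS ⇒ [S]S ⇒ [[S]]S ⇒ [[[S]]]S ⇒ [[[[]]]]S ⇒ [[[[]]]][]

S ⇒ SS   [S -> S S]
SS ⇒ [S]S   [S -> [ S ]]
[S]S ⇒ [[S]]S   [S -> [ S ]]
[[S]]S ⇒ [[[S]]]S   [S -> [ S ]]
[[[S]]]S ⇒ [[[[]]]]S   [S -> [ ]]
[[[[]]]]S ⇒ [[[[]]]][]   [S -> [ ]]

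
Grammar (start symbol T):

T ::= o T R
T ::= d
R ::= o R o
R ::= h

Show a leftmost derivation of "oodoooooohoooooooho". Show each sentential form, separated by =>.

T=>oTR=>ooTRR=>oodRR=>oodoRoR=>oodooRooR=>oodoooRoooR=>oodooooRooooR=>oodoooooRoooooR=>oodooooooRooooooR=>oodoooooohooooooR=>oodoooooohoooooooRo=>oodoooooohoooooooho

T => oTR   [T ::= o T R]
oTR => ooTRR   [T ::= o T R]
ooTRR => oodRR   [T ::= d]
oodRR => oodoRoR   [R ::= o R o]
oodoRoR => oodooRooR   [R ::= o R o]
oodooRooR => oodoooRoooR   [R ::= o R o]
oodoooRoooR => oodooooRooooR   [R ::= o R o]
oodooooRooooR => oodoooooRoooooR   [R ::= o R o]
oodoooooRoooooR => oodooooooRooooooR   [R ::= o R o]
oodooooooRooooooR => oodoooooohooooooR   [R ::= h]
oodoooooohooooooR => oodoooooohoooooooRo   [R ::= o R o]
oodoooooohoooooooRo => oodoooooohoooooooho   [R ::= h]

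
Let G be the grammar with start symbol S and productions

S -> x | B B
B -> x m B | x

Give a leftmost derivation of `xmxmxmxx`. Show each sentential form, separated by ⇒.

S⇒BB⇒xmBB⇒xmxmBB⇒xmxmxmBB⇒xmxmxmxB⇒xmxmxmxx

S ⇒ BB   [S -> B B]
BB ⇒ xmBB   [B -> x m B]
xmBB ⇒ xmxmBB   [B -> x m B]
xmxmBB ⇒ xmxmxmBB   [B -> x m B]
xmxmxmBB ⇒ xmxmxmxB   [B -> x]
xmxmxmxB ⇒ xmxmxmxx   [B -> x]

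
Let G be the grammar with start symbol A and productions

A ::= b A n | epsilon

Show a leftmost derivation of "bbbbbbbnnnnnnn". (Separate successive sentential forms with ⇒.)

A ⇒ bAn   [A ::= b A n]
bAn ⇒ bbAnn   [A ::= b A n]
bbAnn ⇒ bbbAnnn   [A ::= b A n]
bbbAnnn ⇒ bbbbAnnnn   [A ::= b A n]
bbbbAnnnn ⇒ bbbbbAnnnnn   [A ::= b A n]
bbbbbAnnnnn ⇒ bbbbbbAnnnnnn   [A ::= b A n]
bbbbbbAnnnnnn ⇒ bbbbbbbAnnnnnnn   [A ::= b A n]
bbbbbbbAnnnnnnn ⇒ bbbbbbbnnnnnnn   [A ::= epsilon]

A ⇒ bAn ⇒ bbAnn ⇒ bbbAnnn ⇒ bbbbAnnnn ⇒ bbbbbAnnnnn ⇒ bbbbbbAnnnnnn ⇒ bbbbbbbAnnnnnnn ⇒ bbbbbbbnnnnnnn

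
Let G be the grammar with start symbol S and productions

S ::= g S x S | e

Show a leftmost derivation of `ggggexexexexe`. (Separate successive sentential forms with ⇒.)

S ⇒ gSxS ⇒ ggSxSxS ⇒ gggSxSxSxS ⇒ ggggSxSxSxSxS ⇒ ggggexSxSxSxS ⇒ ggggexexSxSxS ⇒ ggggexexexSxS ⇒ ggggexexexexS ⇒ ggggexexexexe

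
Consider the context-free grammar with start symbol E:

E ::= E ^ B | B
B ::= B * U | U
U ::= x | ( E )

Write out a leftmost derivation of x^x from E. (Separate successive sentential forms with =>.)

E=>E^B=>B^B=>U^B=>x^B=>x^U=>x^x

E => E^B   [E ::= E ^ B]
E^B => B^B   [E ::= B]
B^B => U^B   [B ::= U]
U^B => x^B   [U ::= x]
x^B => x^U   [B ::= U]
x^U => x^x   [U ::= x]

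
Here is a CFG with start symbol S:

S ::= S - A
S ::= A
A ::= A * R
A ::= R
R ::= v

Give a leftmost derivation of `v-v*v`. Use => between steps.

S => S-A => A-A => R-A => v-A => v-A*R => v-R*R => v-v*R => v-v*v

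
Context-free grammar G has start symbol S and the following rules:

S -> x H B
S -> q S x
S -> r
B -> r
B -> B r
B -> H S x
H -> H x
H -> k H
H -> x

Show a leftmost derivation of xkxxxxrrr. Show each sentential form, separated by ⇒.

S ⇒ xHB   [S -> x H B]
xHB ⇒ xHxB   [H -> H x]
xHxB ⇒ xkHxB   [H -> k H]
xkHxB ⇒ xkHxxB   [H -> H x]
xkHxxB ⇒ xkHxxxB   [H -> H x]
xkHxxxB ⇒ xkxxxxB   [H -> x]
xkxxxxB ⇒ xkxxxxBr   [B -> B r]
xkxxxxBr ⇒ xkxxxxBrr   [B -> B r]
xkxxxxBrr ⇒ xkxxxxrrr   [B -> r]

S⇒xHB⇒xHxB⇒xkHxB⇒xkHxxB⇒xkHxxxB⇒xkxxxxB⇒xkxxxxBr⇒xkxxxxBrr⇒xkxxxxrrr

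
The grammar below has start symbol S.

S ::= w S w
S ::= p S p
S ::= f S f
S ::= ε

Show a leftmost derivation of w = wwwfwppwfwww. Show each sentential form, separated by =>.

S => wSw => wwSww => wwwSwww => wwwfSfwww => wwwfwSwfwww => wwwfwpSpwfwww => wwwfwppwfwww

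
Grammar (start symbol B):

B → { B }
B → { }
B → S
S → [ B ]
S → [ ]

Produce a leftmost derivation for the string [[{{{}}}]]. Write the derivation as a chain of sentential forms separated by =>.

B => S   [B → S]
S => [B]   [S → [ B ]]
[B] => [S]   [B → S]
[S] => [[B]]   [S → [ B ]]
[[B]] => [[{B}]]   [B → { B }]
[[{B}]] => [[{{B}}]]   [B → { B }]
[[{{B}}]] => [[{{{}}}]]   [B → { }]

B => S => [B] => [S] => [[B]] => [[{B}]] => [[{{B}}]] => [[{{{}}}]]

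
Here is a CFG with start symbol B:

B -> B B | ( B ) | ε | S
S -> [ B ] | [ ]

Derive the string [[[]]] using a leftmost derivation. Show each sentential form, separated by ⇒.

B ⇒ S   [B -> S]
S ⇒ [B]   [S -> [ B ]]
[B] ⇒ [S]   [B -> S]
[S] ⇒ [[B]]   [S -> [ B ]]
[[B]] ⇒ [[S]]   [B -> S]
[[S]] ⇒ [[[]]]   [S -> [ ]]

B ⇒ S ⇒ [B] ⇒ [S] ⇒ [[B]] ⇒ [[S]] ⇒ [[[]]]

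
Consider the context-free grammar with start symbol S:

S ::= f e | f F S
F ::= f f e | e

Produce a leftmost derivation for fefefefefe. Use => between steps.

S => fFS => feS => fefFS => fefeS => fefefFS => fefefeS => fefefefFS => fefefefeS => fefefefefe

S => fFS   [S ::= f F S]
fFS => feS   [F ::= e]
feS => fefFS   [S ::= f F S]
fefFS => fefeS   [F ::= e]
fefeS => fefefFS   [S ::= f F S]
fefefFS => fefefeS   [F ::= e]
fefefeS => fefefefFS   [S ::= f F S]
fefefefFS => fefefefeS   [F ::= e]
fefefefeS => fefefefefe   [S ::= f e]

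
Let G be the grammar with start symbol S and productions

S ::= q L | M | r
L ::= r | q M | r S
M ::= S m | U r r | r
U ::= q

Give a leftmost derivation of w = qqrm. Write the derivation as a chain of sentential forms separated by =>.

S => qL   [S ::= q L]
qL => qqM   [L ::= q M]
qqM => qqSm   [M ::= S m]
qqSm => qqMm   [S ::= M]
qqMm => qqrm   [M ::= r]

S => qL => qqM => qqSm => qqMm => qqrm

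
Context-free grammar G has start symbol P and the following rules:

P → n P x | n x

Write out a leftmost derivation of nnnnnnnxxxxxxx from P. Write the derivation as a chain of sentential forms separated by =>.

P=>nPx=>nnPxx=>nnnPxxx=>nnnnPxxxx=>nnnnnPxxxxx=>nnnnnnPxxxxxx=>nnnnnnnxxxxxxx

P => nPx   [P → n P x]
nPx => nnPxx   [P → n P x]
nnPxx => nnnPxxx   [P → n P x]
nnnPxxx => nnnnPxxxx   [P → n P x]
nnnnPxxxx => nnnnnPxxxxx   [P → n P x]
nnnnnPxxxxx => nnnnnnPxxxxxx   [P → n P x]
nnnnnnPxxxxxx => nnnnnnnxxxxxxx   [P → n x]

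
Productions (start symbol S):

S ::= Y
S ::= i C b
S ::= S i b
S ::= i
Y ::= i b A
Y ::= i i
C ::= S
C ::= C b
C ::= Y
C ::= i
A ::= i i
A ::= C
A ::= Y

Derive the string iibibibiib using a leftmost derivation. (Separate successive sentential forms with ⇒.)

S ⇒ iCb ⇒ iYb ⇒ iibAb ⇒ iibYb ⇒ iibibAb ⇒ iibibYb ⇒ iibibibAb ⇒ iibibibiib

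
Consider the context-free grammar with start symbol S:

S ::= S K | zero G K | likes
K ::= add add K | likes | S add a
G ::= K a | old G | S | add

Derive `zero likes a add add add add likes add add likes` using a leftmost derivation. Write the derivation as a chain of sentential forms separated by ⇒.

S ⇒ S K ⇒ zero G K K ⇒ zero K a K K ⇒ zero likes a K K ⇒ zero likes a add add K K ⇒ zero likes a add add add add K K ⇒ zero likes a add add add add likes K ⇒ zero likes a add add add add likes add add K ⇒ zero likes a add add add add likes add add likes

S ⇒ S K   [S ::= S K]
S K ⇒ zero G K K   [S ::= zero G K]
zero G K K ⇒ zero K a K K   [G ::= K a]
zero K a K K ⇒ zero likes a K K   [K ::= likes]
zero likes a K K ⇒ zero likes a add add K K   [K ::= add add K]
zero likes a add add K K ⇒ zero likes a add add add add K K   [K ::= add add K]
zero likes a add add add add K K ⇒ zero likes a add add add add likes K   [K ::= likes]
zero likes a add add add add likes K ⇒ zero likes a add add add add likes add add K   [K ::= add add K]
zero likes a add add add add likes add add K ⇒ zero likes a add add add add likes add add likes   [K ::= likes]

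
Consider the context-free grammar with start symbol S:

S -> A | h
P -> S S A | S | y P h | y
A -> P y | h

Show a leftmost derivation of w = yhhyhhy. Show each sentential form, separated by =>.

S => A   [S -> A]
A => Py   [A -> P y]
Py => SSAy   [P -> S S A]
SSAy => ASAy   [S -> A]
ASAy => PySAy   [A -> P y]
PySAy => yPhySAy   [P -> y P h]
yPhySAy => yShySAy   [P -> S]
yShySAy => yhhySAy   [S -> h]
yhhySAy => yhhyhAy   [S -> h]
yhhyhAy => yhhyhhy   [A -> h]

S=>A=>Py=>SSAy=>ASAy=>PySAy=>yPhySAy=>yShySAy=>yhhySAy=>yhhyhAy=>yhhyhhy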